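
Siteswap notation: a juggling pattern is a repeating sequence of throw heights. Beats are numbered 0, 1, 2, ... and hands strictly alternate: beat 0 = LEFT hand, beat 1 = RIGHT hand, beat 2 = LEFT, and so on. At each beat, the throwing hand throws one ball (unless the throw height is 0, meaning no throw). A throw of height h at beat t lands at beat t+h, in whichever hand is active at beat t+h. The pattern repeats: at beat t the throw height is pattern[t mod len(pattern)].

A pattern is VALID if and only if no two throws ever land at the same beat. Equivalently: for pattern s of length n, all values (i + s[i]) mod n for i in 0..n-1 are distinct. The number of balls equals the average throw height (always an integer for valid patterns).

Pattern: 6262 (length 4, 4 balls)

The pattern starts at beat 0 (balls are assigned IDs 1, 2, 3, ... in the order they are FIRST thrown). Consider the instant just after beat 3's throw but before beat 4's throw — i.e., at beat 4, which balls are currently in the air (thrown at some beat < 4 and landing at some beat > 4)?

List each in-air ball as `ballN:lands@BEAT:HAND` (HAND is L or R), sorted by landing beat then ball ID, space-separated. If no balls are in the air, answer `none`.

Answer: ball2:lands@5:R ball1:lands@6:L ball3:lands@8:L

Derivation:
Beat 0 (L): throw ball1 h=6 -> lands@6:L; in-air after throw: [b1@6:L]
Beat 1 (R): throw ball2 h=2 -> lands@3:R; in-air after throw: [b2@3:R b1@6:L]
Beat 2 (L): throw ball3 h=6 -> lands@8:L; in-air after throw: [b2@3:R b1@6:L b3@8:L]
Beat 3 (R): throw ball2 h=2 -> lands@5:R; in-air after throw: [b2@5:R b1@6:L b3@8:L]
Beat 4 (L): throw ball4 h=6 -> lands@10:L; in-air after throw: [b2@5:R b1@6:L b3@8:L b4@10:L]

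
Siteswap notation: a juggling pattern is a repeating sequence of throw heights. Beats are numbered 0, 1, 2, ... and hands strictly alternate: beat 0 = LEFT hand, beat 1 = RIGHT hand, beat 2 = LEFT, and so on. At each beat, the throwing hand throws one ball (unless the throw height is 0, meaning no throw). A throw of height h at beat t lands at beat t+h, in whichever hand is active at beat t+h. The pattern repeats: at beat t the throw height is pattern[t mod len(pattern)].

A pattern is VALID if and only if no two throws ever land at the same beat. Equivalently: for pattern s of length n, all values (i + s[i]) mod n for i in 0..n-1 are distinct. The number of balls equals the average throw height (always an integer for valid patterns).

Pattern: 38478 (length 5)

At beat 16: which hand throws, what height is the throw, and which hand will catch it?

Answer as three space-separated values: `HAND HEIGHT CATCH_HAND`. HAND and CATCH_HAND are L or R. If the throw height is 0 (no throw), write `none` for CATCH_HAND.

Answer: L 8 L

Derivation:
Beat 16: 16 mod 2 = 0, so hand = L
Throw height = pattern[16 mod 5] = pattern[1] = 8
Lands at beat 16+8=24, 24 mod 2 = 0, so catch hand = L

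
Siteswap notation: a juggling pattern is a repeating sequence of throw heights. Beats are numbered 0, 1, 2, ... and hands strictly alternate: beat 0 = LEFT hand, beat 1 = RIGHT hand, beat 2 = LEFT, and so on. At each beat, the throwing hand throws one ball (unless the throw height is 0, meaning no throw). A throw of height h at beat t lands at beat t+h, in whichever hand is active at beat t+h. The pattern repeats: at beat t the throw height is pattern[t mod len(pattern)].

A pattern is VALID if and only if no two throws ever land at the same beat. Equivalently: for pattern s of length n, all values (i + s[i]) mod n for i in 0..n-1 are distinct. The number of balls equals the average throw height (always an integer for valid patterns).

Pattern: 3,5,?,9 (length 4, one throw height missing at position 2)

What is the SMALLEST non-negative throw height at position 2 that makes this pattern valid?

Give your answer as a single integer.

i=0: (0 + 3) mod 4 = 3
i=1: (1 + 5) mod 4 = 2
i=2: s[i]=? (unknown)
i=3: (3 + 9) mod 4 = 0
Known residues: [0, 2, 3]; need a permutation of 0..3, so missing residue r = 1
Need (2 + s) mod 4 = 1; smallest s = (1 - 2) mod 4 = 3

Answer: 3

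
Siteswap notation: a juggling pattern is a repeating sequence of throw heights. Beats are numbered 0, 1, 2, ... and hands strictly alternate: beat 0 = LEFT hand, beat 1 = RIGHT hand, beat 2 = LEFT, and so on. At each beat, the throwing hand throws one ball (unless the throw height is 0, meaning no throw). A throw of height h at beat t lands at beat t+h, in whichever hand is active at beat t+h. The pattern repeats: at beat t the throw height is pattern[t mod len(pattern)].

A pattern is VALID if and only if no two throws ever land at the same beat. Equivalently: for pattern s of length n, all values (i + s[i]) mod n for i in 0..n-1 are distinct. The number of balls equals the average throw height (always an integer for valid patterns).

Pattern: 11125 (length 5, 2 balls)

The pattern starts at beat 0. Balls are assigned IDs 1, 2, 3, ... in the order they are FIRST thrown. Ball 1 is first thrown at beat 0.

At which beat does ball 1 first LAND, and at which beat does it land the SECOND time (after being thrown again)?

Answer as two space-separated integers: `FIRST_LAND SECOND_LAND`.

Beat 0 (L): throw ball1 h=1 -> lands@1:R; in-air after throw: [b1@1:R]
Beat 1 (R): throw ball1 h=1 -> lands@2:L; in-air after throw: [b1@2:L]
Beat 2 (L): throw ball1 h=1 -> lands@3:R; in-air after throw: [b1@3:R]
Ball 1: thrown@0 h=1 -> first land @1; rethrown@1 h=1 -> second land @2

Answer: 1 2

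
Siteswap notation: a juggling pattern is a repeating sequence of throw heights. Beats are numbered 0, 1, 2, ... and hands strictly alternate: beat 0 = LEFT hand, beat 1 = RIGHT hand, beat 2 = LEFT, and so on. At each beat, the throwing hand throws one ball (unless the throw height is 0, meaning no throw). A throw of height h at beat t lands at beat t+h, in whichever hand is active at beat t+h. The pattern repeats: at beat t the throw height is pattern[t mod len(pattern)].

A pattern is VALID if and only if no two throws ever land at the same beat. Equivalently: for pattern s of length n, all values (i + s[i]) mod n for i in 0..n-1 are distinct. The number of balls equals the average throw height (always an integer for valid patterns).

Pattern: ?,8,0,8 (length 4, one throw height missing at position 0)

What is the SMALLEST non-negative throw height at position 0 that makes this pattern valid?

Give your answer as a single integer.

Answer: 0

Derivation:
i=0: s[i]=? (unknown)
i=1: (1 + 8) mod 4 = 1
i=2: (2 + 0) mod 4 = 2
i=3: (3 + 8) mod 4 = 3
Known residues: [1, 2, 3]; need a permutation of 0..3, so missing residue r = 0
Need (0 + s) mod 4 = 0; smallest s = (0 - 0) mod 4 = 0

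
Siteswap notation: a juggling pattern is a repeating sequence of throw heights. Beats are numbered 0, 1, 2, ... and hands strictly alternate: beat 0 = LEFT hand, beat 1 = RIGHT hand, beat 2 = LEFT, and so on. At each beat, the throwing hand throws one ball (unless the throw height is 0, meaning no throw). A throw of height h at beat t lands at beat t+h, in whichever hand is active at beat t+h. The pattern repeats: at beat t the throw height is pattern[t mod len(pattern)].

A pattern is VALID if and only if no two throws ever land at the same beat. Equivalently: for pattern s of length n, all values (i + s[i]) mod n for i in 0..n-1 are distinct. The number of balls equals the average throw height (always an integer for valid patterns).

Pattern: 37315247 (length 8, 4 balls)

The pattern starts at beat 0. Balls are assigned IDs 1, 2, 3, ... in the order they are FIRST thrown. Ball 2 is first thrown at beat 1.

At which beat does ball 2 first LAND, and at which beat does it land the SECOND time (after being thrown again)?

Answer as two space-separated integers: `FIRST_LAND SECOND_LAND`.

Answer: 8 11

Derivation:
Beat 0 (L): throw ball1 h=3 -> lands@3:R; in-air after throw: [b1@3:R]
Beat 1 (R): throw ball2 h=7 -> lands@8:L; in-air after throw: [b1@3:R b2@8:L]
Beat 2 (L): throw ball3 h=3 -> lands@5:R; in-air after throw: [b1@3:R b3@5:R b2@8:L]
Beat 3 (R): throw ball1 h=1 -> lands@4:L; in-air after throw: [b1@4:L b3@5:R b2@8:L]
Beat 4 (L): throw ball1 h=5 -> lands@9:R; in-air after throw: [b3@5:R b2@8:L b1@9:R]
Beat 5 (R): throw ball3 h=2 -> lands@7:R; in-air after throw: [b3@7:R b2@8:L b1@9:R]
Beat 6 (L): throw ball4 h=4 -> lands@10:L; in-air after throw: [b3@7:R b2@8:L b1@9:R b4@10:L]
Beat 7 (R): throw ball3 h=7 -> lands@14:L; in-air after throw: [b2@8:L b1@9:R b4@10:L b3@14:L]
Beat 8 (L): throw ball2 h=3 -> lands@11:R; in-air after throw: [b1@9:R b4@10:L b2@11:R b3@14:L]
Beat 9 (R): throw ball1 h=7 -> lands@16:L; in-air after throw: [b4@10:L b2@11:R b3@14:L b1@16:L]
Beat 10 (L): throw ball4 h=3 -> lands@13:R; in-air after throw: [b2@11:R b4@13:R b3@14:L b1@16:L]
Beat 11 (R): throw ball2 h=1 -> lands@12:L; in-air after throw: [b2@12:L b4@13:R b3@14:L b1@16:L]
Ball 2: thrown@1 h=7 -> first land @8; rethrown@8 h=3 -> second land @11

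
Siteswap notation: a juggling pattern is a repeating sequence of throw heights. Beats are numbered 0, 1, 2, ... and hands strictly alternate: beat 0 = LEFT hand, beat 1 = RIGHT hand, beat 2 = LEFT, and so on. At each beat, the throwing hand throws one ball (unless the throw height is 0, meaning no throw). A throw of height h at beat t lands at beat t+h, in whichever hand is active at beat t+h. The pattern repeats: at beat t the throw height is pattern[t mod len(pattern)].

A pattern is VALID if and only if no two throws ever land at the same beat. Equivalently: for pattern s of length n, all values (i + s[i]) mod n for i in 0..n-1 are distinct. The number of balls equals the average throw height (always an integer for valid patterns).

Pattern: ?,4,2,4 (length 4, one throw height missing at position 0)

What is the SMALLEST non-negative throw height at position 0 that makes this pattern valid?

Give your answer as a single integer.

i=0: s[i]=? (unknown)
i=1: (1 + 4) mod 4 = 1
i=2: (2 + 2) mod 4 = 0
i=3: (3 + 4) mod 4 = 3
Known residues: [0, 1, 3]; need a permutation of 0..3, so missing residue r = 2
Need (0 + s) mod 4 = 2; smallest s = (2 - 0) mod 4 = 2

Answer: 2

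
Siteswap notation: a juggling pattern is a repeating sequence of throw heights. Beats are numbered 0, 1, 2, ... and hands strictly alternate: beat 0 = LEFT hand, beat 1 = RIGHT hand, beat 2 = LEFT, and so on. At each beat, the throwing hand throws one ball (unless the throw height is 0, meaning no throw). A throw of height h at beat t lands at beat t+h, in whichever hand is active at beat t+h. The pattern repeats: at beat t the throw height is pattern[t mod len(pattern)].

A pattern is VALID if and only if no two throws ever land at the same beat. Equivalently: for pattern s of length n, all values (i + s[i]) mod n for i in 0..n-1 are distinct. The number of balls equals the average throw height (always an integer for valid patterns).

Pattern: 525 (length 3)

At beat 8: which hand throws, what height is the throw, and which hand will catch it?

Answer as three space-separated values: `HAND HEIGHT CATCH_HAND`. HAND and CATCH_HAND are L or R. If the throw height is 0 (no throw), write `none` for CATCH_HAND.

Beat 8: 8 mod 2 = 0, so hand = L
Throw height = pattern[8 mod 3] = pattern[2] = 5
Lands at beat 8+5=13, 13 mod 2 = 1, so catch hand = R

Answer: L 5 R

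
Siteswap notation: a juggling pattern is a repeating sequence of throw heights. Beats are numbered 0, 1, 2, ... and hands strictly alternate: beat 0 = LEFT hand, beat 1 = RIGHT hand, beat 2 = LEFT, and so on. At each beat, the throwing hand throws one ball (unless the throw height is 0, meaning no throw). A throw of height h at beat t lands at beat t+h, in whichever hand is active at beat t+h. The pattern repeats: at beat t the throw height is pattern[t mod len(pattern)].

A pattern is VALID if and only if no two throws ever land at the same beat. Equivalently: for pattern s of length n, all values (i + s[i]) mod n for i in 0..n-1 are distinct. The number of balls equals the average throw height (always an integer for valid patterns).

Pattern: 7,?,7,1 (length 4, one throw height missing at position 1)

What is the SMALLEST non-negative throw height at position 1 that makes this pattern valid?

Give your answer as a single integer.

Answer: 1

Derivation:
i=0: (0 + 7) mod 4 = 3
i=1: s[i]=? (unknown)
i=2: (2 + 7) mod 4 = 1
i=3: (3 + 1) mod 4 = 0
Known residues: [0, 1, 3]; need a permutation of 0..3, so missing residue r = 2
Need (1 + s) mod 4 = 2; smallest s = (2 - 1) mod 4 = 1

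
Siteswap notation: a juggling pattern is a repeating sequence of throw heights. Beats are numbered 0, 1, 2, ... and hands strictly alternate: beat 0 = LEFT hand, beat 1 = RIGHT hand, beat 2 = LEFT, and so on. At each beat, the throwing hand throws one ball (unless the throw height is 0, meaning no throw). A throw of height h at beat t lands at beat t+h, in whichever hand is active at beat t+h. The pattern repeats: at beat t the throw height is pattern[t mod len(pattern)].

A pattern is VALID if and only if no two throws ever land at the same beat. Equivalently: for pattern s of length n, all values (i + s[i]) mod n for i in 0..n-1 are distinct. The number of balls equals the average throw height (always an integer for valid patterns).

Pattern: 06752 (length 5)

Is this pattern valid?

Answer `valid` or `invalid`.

Answer: valid

Derivation:
i=0: (i + s[i]) mod n = (0 + 0) mod 5 = 0
i=1: (i + s[i]) mod n = (1 + 6) mod 5 = 2
i=2: (i + s[i]) mod n = (2 + 7) mod 5 = 4
i=3: (i + s[i]) mod n = (3 + 5) mod 5 = 3
i=4: (i + s[i]) mod n = (4 + 2) mod 5 = 1
Residues: [0, 2, 4, 3, 1], distinct: True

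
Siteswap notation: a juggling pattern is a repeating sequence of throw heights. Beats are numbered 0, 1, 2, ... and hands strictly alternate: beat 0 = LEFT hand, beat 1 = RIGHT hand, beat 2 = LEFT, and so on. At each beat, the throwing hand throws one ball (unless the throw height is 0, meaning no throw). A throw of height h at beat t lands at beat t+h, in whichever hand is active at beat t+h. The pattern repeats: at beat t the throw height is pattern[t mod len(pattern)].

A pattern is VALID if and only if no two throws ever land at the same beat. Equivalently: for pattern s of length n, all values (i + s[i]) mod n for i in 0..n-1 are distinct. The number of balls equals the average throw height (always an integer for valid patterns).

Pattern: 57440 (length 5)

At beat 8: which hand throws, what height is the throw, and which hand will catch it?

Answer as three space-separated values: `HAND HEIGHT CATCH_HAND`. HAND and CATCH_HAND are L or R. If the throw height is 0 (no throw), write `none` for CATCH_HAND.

Answer: L 4 L

Derivation:
Beat 8: 8 mod 2 = 0, so hand = L
Throw height = pattern[8 mod 5] = pattern[3] = 4
Lands at beat 8+4=12, 12 mod 2 = 0, so catch hand = L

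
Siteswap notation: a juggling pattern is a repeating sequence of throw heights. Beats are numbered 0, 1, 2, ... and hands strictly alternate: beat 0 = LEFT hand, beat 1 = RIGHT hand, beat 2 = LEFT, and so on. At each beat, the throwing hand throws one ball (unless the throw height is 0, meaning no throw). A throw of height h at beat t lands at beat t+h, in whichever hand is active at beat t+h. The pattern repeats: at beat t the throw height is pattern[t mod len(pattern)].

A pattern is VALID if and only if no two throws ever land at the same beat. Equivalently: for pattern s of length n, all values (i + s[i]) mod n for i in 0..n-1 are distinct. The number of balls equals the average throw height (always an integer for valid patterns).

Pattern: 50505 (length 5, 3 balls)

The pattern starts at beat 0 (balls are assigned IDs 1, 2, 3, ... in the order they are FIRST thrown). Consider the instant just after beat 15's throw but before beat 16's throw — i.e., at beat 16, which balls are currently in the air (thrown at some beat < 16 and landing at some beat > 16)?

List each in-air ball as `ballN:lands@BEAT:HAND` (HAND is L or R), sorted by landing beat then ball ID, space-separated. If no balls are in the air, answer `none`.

Answer: ball2:lands@17:R ball3:lands@19:R ball1:lands@20:L

Derivation:
Beat 0 (L): throw ball1 h=5 -> lands@5:R; in-air after throw: [b1@5:R]
Beat 2 (L): throw ball2 h=5 -> lands@7:R; in-air after throw: [b1@5:R b2@7:R]
Beat 4 (L): throw ball3 h=5 -> lands@9:R; in-air after throw: [b1@5:R b2@7:R b3@9:R]
Beat 5 (R): throw ball1 h=5 -> lands@10:L; in-air after throw: [b2@7:R b3@9:R b1@10:L]
Beat 7 (R): throw ball2 h=5 -> lands@12:L; in-air after throw: [b3@9:R b1@10:L b2@12:L]
Beat 9 (R): throw ball3 h=5 -> lands@14:L; in-air after throw: [b1@10:L b2@12:L b3@14:L]
Beat 10 (L): throw ball1 h=5 -> lands@15:R; in-air after throw: [b2@12:L b3@14:L b1@15:R]
Beat 12 (L): throw ball2 h=5 -> lands@17:R; in-air after throw: [b3@14:L b1@15:R b2@17:R]
Beat 14 (L): throw ball3 h=5 -> lands@19:R; in-air after throw: [b1@15:R b2@17:R b3@19:R]
Beat 15 (R): throw ball1 h=5 -> lands@20:L; in-air after throw: [b2@17:R b3@19:R b1@20:L]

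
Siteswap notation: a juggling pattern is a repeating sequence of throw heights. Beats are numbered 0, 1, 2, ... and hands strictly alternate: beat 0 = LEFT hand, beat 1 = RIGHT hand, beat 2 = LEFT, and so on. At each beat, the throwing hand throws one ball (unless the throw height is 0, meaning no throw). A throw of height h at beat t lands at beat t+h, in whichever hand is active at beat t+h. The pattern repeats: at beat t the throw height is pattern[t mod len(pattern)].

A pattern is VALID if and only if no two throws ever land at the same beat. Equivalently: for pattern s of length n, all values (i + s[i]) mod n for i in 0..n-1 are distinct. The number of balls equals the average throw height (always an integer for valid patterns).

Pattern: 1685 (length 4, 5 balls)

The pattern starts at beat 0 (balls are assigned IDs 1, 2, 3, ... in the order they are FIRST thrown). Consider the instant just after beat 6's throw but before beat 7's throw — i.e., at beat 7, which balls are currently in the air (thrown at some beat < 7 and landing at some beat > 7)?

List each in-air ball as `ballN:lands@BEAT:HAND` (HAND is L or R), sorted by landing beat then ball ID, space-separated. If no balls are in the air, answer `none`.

Answer: ball3:lands@8:L ball2:lands@10:L ball4:lands@11:R ball5:lands@14:L

Derivation:
Beat 0 (L): throw ball1 h=1 -> lands@1:R; in-air after throw: [b1@1:R]
Beat 1 (R): throw ball1 h=6 -> lands@7:R; in-air after throw: [b1@7:R]
Beat 2 (L): throw ball2 h=8 -> lands@10:L; in-air after throw: [b1@7:R b2@10:L]
Beat 3 (R): throw ball3 h=5 -> lands@8:L; in-air after throw: [b1@7:R b3@8:L b2@10:L]
Beat 4 (L): throw ball4 h=1 -> lands@5:R; in-air after throw: [b4@5:R b1@7:R b3@8:L b2@10:L]
Beat 5 (R): throw ball4 h=6 -> lands@11:R; in-air after throw: [b1@7:R b3@8:L b2@10:L b4@11:R]
Beat 6 (L): throw ball5 h=8 -> lands@14:L; in-air after throw: [b1@7:R b3@8:L b2@10:L b4@11:R b5@14:L]
Beat 7 (R): throw ball1 h=5 -> lands@12:L; in-air after throw: [b3@8:L b2@10:L b4@11:R b1@12:L b5@14:L]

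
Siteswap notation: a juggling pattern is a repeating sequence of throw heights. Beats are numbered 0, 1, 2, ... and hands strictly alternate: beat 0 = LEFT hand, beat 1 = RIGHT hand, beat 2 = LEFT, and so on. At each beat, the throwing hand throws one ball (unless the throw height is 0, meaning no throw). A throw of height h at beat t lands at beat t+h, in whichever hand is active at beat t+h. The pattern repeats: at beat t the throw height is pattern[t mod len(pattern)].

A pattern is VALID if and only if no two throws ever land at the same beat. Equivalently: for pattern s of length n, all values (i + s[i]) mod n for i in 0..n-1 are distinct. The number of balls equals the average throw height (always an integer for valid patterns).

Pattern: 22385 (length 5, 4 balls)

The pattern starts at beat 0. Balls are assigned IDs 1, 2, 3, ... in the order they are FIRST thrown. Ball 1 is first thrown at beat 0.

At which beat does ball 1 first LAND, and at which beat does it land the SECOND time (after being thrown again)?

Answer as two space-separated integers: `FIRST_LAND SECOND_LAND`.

Beat 0 (L): throw ball1 h=2 -> lands@2:L; in-air after throw: [b1@2:L]
Beat 1 (R): throw ball2 h=2 -> lands@3:R; in-air after throw: [b1@2:L b2@3:R]
Beat 2 (L): throw ball1 h=3 -> lands@5:R; in-air after throw: [b2@3:R b1@5:R]
Beat 3 (R): throw ball2 h=8 -> lands@11:R; in-air after throw: [b1@5:R b2@11:R]
Beat 4 (L): throw ball3 h=5 -> lands@9:R; in-air after throw: [b1@5:R b3@9:R b2@11:R]
Beat 5 (R): throw ball1 h=2 -> lands@7:R; in-air after throw: [b1@7:R b3@9:R b2@11:R]
Ball 1: thrown@0 h=2 -> first land @2; rethrown@2 h=3 -> second land @5

Answer: 2 5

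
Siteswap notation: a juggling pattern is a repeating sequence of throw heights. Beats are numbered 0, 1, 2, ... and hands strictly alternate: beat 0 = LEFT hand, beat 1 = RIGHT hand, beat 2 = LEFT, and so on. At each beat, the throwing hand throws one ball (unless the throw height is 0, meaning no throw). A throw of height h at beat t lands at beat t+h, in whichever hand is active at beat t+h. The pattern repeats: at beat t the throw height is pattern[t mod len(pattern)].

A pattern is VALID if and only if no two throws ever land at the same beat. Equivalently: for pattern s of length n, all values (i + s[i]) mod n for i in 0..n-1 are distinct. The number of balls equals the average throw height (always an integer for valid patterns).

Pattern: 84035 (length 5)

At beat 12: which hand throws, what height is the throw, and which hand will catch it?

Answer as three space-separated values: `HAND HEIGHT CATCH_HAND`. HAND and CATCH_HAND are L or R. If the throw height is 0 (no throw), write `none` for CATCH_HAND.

Answer: L 0 none

Derivation:
Beat 12: 12 mod 2 = 0, so hand = L
Throw height = pattern[12 mod 5] = pattern[2] = 0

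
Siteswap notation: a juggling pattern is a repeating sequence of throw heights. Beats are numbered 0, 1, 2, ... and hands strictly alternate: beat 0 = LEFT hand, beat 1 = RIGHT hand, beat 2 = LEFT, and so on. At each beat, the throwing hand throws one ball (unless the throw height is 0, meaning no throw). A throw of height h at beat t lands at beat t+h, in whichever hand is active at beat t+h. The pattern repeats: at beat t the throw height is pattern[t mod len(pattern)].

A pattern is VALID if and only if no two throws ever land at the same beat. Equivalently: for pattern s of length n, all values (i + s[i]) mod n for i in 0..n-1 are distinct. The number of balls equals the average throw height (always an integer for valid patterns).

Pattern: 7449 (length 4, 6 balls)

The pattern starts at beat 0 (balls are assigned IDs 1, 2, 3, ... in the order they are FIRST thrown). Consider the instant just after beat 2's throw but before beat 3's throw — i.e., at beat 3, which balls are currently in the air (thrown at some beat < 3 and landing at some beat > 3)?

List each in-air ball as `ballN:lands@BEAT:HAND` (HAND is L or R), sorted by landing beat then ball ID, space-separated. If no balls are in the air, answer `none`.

Answer: ball2:lands@5:R ball3:lands@6:L ball1:lands@7:R

Derivation:
Beat 0 (L): throw ball1 h=7 -> lands@7:R; in-air after throw: [b1@7:R]
Beat 1 (R): throw ball2 h=4 -> lands@5:R; in-air after throw: [b2@5:R b1@7:R]
Beat 2 (L): throw ball3 h=4 -> lands@6:L; in-air after throw: [b2@5:R b3@6:L b1@7:R]
Beat 3 (R): throw ball4 h=9 -> lands@12:L; in-air after throw: [b2@5:R b3@6:L b1@7:R b4@12:L]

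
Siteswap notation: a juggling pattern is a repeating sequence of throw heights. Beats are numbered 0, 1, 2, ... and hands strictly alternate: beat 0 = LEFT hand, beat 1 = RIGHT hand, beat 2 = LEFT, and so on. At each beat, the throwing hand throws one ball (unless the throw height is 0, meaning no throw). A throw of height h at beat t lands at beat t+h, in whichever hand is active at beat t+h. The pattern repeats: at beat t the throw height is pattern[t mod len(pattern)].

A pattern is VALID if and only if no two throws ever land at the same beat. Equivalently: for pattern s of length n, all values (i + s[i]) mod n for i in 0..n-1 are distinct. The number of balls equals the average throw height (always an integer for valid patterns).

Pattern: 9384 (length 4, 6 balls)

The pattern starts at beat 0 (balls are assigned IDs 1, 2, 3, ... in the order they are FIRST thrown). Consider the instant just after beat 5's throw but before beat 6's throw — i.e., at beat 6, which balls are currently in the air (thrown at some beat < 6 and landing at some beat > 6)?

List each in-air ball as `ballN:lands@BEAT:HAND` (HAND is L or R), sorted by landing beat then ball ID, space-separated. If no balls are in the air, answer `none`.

Beat 0 (L): throw ball1 h=9 -> lands@9:R; in-air after throw: [b1@9:R]
Beat 1 (R): throw ball2 h=3 -> lands@4:L; in-air after throw: [b2@4:L b1@9:R]
Beat 2 (L): throw ball3 h=8 -> lands@10:L; in-air after throw: [b2@4:L b1@9:R b3@10:L]
Beat 3 (R): throw ball4 h=4 -> lands@7:R; in-air after throw: [b2@4:L b4@7:R b1@9:R b3@10:L]
Beat 4 (L): throw ball2 h=9 -> lands@13:R; in-air after throw: [b4@7:R b1@9:R b3@10:L b2@13:R]
Beat 5 (R): throw ball5 h=3 -> lands@8:L; in-air after throw: [b4@7:R b5@8:L b1@9:R b3@10:L b2@13:R]
Beat 6 (L): throw ball6 h=8 -> lands@14:L; in-air after throw: [b4@7:R b5@8:L b1@9:R b3@10:L b2@13:R b6@14:L]

Answer: ball4:lands@7:R ball5:lands@8:L ball1:lands@9:R ball3:lands@10:L ball2:lands@13:R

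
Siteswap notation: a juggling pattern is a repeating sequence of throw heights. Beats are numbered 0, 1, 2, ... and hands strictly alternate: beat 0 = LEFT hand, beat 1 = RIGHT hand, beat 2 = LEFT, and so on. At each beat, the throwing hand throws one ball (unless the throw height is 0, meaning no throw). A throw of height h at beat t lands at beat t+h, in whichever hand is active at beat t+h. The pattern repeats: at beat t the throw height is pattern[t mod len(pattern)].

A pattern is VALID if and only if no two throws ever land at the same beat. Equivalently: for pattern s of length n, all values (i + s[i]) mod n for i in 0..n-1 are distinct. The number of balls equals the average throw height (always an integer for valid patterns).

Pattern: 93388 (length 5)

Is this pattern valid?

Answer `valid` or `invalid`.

Answer: invalid

Derivation:
i=0: (i + s[i]) mod n = (0 + 9) mod 5 = 4
i=1: (i + s[i]) mod n = (1 + 3) mod 5 = 4
i=2: (i + s[i]) mod n = (2 + 3) mod 5 = 0
i=3: (i + s[i]) mod n = (3 + 8) mod 5 = 1
i=4: (i + s[i]) mod n = (4 + 8) mod 5 = 2
Residues: [4, 4, 0, 1, 2], distinct: False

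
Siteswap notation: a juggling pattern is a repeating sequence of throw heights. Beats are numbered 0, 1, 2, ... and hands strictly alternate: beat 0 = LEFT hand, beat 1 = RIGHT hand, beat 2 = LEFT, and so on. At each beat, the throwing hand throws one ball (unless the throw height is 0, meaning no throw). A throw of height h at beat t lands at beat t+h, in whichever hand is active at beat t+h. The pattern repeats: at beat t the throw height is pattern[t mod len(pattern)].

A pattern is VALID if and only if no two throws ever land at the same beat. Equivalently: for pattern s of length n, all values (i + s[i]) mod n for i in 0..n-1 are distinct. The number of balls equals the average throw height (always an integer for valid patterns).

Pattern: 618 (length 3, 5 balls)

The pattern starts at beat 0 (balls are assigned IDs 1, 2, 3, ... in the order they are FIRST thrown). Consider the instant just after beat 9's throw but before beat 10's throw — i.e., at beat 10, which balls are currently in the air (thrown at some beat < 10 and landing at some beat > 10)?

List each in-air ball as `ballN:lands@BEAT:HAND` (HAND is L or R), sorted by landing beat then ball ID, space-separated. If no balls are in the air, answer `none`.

Answer: ball1:lands@12:L ball4:lands@13:R ball3:lands@15:R ball5:lands@16:L

Derivation:
Beat 0 (L): throw ball1 h=6 -> lands@6:L; in-air after throw: [b1@6:L]
Beat 1 (R): throw ball2 h=1 -> lands@2:L; in-air after throw: [b2@2:L b1@6:L]
Beat 2 (L): throw ball2 h=8 -> lands@10:L; in-air after throw: [b1@6:L b2@10:L]
Beat 3 (R): throw ball3 h=6 -> lands@9:R; in-air after throw: [b1@6:L b3@9:R b2@10:L]
Beat 4 (L): throw ball4 h=1 -> lands@5:R; in-air after throw: [b4@5:R b1@6:L b3@9:R b2@10:L]
Beat 5 (R): throw ball4 h=8 -> lands@13:R; in-air after throw: [b1@6:L b3@9:R b2@10:L b4@13:R]
Beat 6 (L): throw ball1 h=6 -> lands@12:L; in-air after throw: [b3@9:R b2@10:L b1@12:L b4@13:R]
Beat 7 (R): throw ball5 h=1 -> lands@8:L; in-air after throw: [b5@8:L b3@9:R b2@10:L b1@12:L b4@13:R]
Beat 8 (L): throw ball5 h=8 -> lands@16:L; in-air after throw: [b3@9:R b2@10:L b1@12:L b4@13:R b5@16:L]
Beat 9 (R): throw ball3 h=6 -> lands@15:R; in-air after throw: [b2@10:L b1@12:L b4@13:R b3@15:R b5@16:L]
Beat 10 (L): throw ball2 h=1 -> lands@11:R; in-air after throw: [b2@11:R b1@12:L b4@13:R b3@15:R b5@16:L]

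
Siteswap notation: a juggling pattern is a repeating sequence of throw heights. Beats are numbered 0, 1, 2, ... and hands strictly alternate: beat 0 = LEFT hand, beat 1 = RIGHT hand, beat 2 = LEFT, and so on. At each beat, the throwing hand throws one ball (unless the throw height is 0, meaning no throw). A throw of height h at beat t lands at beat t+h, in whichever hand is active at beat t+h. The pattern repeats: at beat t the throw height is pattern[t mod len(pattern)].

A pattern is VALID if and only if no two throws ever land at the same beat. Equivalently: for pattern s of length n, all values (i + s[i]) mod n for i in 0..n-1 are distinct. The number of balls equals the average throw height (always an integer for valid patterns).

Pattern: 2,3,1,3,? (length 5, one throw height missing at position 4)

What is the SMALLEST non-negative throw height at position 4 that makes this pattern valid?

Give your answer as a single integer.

i=0: (0 + 2) mod 5 = 2
i=1: (1 + 3) mod 5 = 4
i=2: (2 + 1) mod 5 = 3
i=3: (3 + 3) mod 5 = 1
i=4: s[i]=? (unknown)
Known residues: [1, 2, 3, 4]; need a permutation of 0..4, so missing residue r = 0
Need (4 + s) mod 5 = 0; smallest s = (0 - 4) mod 5 = 1

Answer: 1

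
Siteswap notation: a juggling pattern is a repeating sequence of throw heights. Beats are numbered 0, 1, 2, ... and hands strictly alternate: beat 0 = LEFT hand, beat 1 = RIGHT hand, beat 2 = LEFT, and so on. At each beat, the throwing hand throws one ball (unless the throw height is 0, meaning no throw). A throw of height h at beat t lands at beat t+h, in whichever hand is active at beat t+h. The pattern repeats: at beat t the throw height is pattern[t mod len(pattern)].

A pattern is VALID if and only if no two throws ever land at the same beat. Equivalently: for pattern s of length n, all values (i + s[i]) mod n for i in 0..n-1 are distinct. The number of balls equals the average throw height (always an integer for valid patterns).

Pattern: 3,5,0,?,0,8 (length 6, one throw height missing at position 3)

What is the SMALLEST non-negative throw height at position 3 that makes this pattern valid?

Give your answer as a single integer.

i=0: (0 + 3) mod 6 = 3
i=1: (1 + 5) mod 6 = 0
i=2: (2 + 0) mod 6 = 2
i=3: s[i]=? (unknown)
i=4: (4 + 0) mod 6 = 4
i=5: (5 + 8) mod 6 = 1
Known residues: [0, 1, 2, 3, 4]; need a permutation of 0..5, so missing residue r = 5
Need (3 + s) mod 6 = 5; smallest s = (5 - 3) mod 6 = 2

Answer: 2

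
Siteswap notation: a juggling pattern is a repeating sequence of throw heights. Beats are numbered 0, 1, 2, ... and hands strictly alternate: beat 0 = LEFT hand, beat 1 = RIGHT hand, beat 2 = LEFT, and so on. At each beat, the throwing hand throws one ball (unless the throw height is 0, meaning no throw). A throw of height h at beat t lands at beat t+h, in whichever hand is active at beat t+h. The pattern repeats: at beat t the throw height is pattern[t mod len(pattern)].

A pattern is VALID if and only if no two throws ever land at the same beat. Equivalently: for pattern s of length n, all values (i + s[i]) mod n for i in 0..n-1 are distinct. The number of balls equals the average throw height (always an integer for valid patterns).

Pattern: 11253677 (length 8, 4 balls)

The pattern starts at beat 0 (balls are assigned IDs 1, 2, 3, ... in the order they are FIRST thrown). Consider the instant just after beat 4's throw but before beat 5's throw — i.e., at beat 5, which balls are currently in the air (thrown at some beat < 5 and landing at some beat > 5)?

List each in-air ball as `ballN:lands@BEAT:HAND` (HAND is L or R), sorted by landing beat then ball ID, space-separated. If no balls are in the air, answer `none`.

Beat 0 (L): throw ball1 h=1 -> lands@1:R; in-air after throw: [b1@1:R]
Beat 1 (R): throw ball1 h=1 -> lands@2:L; in-air after throw: [b1@2:L]
Beat 2 (L): throw ball1 h=2 -> lands@4:L; in-air after throw: [b1@4:L]
Beat 3 (R): throw ball2 h=5 -> lands@8:L; in-air after throw: [b1@4:L b2@8:L]
Beat 4 (L): throw ball1 h=3 -> lands@7:R; in-air after throw: [b1@7:R b2@8:L]
Beat 5 (R): throw ball3 h=6 -> lands@11:R; in-air after throw: [b1@7:R b2@8:L b3@11:R]

Answer: ball1:lands@7:R ball2:lands@8:L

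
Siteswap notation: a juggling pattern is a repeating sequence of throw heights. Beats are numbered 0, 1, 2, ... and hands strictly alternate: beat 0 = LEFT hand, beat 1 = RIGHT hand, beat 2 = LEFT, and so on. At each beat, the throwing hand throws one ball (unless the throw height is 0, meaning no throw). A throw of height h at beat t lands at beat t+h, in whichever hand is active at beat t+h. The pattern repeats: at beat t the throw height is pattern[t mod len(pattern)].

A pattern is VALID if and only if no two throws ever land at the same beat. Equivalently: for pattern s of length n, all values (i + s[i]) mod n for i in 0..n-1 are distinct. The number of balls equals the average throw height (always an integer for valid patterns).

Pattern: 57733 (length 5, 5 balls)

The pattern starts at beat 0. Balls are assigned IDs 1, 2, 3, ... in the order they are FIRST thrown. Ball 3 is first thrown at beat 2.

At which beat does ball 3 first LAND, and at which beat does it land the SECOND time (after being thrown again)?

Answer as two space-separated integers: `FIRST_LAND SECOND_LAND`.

Beat 0 (L): throw ball1 h=5 -> lands@5:R; in-air after throw: [b1@5:R]
Beat 1 (R): throw ball2 h=7 -> lands@8:L; in-air after throw: [b1@5:R b2@8:L]
Beat 2 (L): throw ball3 h=7 -> lands@9:R; in-air after throw: [b1@5:R b2@8:L b3@9:R]
Beat 3 (R): throw ball4 h=3 -> lands@6:L; in-air after throw: [b1@5:R b4@6:L b2@8:L b3@9:R]
Beat 4 (L): throw ball5 h=3 -> lands@7:R; in-air after throw: [b1@5:R b4@6:L b5@7:R b2@8:L b3@9:R]
Beat 5 (R): throw ball1 h=5 -> lands@10:L; in-air after throw: [b4@6:L b5@7:R b2@8:L b3@9:R b1@10:L]
Beat 6 (L): throw ball4 h=7 -> lands@13:R; in-air after throw: [b5@7:R b2@8:L b3@9:R b1@10:L b4@13:R]
Beat 7 (R): throw ball5 h=7 -> lands@14:L; in-air after throw: [b2@8:L b3@9:R b1@10:L b4@13:R b5@14:L]
Beat 8 (L): throw ball2 h=3 -> lands@11:R; in-air after throw: [b3@9:R b1@10:L b2@11:R b4@13:R b5@14:L]
Beat 9 (R): throw ball3 h=3 -> lands@12:L; in-air after throw: [b1@10:L b2@11:R b3@12:L b4@13:R b5@14:L]
Beat 10 (L): throw ball1 h=5 -> lands@15:R; in-air after throw: [b2@11:R b3@12:L b4@13:R b5@14:L b1@15:R]
Beat 11 (R): throw ball2 h=7 -> lands@18:L; in-air after throw: [b3@12:L b4@13:R b5@14:L b1@15:R b2@18:L]
Beat 12 (L): throw ball3 h=7 -> lands@19:R; in-air after throw: [b4@13:R b5@14:L b1@15:R b2@18:L b3@19:R]
Ball 3: thrown@2 h=7 -> first land @9; rethrown@9 h=3 -> second land @12

Answer: 9 12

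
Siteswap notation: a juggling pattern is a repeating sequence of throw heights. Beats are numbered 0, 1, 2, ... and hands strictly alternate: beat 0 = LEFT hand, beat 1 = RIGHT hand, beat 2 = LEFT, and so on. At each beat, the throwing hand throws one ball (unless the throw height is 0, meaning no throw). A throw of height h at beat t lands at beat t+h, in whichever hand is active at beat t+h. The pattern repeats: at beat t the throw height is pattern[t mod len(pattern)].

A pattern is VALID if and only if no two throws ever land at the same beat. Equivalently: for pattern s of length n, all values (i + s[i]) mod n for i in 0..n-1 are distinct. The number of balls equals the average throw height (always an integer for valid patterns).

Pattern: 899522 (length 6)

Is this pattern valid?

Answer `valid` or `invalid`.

i=0: (i + s[i]) mod n = (0 + 8) mod 6 = 2
i=1: (i + s[i]) mod n = (1 + 9) mod 6 = 4
i=2: (i + s[i]) mod n = (2 + 9) mod 6 = 5
i=3: (i + s[i]) mod n = (3 + 5) mod 6 = 2
i=4: (i + s[i]) mod n = (4 + 2) mod 6 = 0
i=5: (i + s[i]) mod n = (5 + 2) mod 6 = 1
Residues: [2, 4, 5, 2, 0, 1], distinct: False

Answer: invalid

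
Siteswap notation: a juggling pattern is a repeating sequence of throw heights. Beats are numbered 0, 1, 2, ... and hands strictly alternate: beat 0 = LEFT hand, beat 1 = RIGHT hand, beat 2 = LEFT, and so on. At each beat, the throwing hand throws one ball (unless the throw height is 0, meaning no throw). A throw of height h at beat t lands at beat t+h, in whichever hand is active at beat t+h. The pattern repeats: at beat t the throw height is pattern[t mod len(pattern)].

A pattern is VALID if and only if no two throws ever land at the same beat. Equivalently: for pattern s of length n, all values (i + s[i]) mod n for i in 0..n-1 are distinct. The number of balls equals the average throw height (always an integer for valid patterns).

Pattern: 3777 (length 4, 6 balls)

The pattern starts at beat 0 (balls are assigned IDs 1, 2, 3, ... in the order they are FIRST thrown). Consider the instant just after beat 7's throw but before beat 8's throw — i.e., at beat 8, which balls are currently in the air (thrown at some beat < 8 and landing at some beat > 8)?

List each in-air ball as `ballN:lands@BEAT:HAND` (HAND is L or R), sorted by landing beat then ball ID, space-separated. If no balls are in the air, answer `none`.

Answer: ball3:lands@9:R ball1:lands@10:L ball5:lands@12:L ball6:lands@13:R ball4:lands@14:L

Derivation:
Beat 0 (L): throw ball1 h=3 -> lands@3:R; in-air after throw: [b1@3:R]
Beat 1 (R): throw ball2 h=7 -> lands@8:L; in-air after throw: [b1@3:R b2@8:L]
Beat 2 (L): throw ball3 h=7 -> lands@9:R; in-air after throw: [b1@3:R b2@8:L b3@9:R]
Beat 3 (R): throw ball1 h=7 -> lands@10:L; in-air after throw: [b2@8:L b3@9:R b1@10:L]
Beat 4 (L): throw ball4 h=3 -> lands@7:R; in-air after throw: [b4@7:R b2@8:L b3@9:R b1@10:L]
Beat 5 (R): throw ball5 h=7 -> lands@12:L; in-air after throw: [b4@7:R b2@8:L b3@9:R b1@10:L b5@12:L]
Beat 6 (L): throw ball6 h=7 -> lands@13:R; in-air after throw: [b4@7:R b2@8:L b3@9:R b1@10:L b5@12:L b6@13:R]
Beat 7 (R): throw ball4 h=7 -> lands@14:L; in-air after throw: [b2@8:L b3@9:R b1@10:L b5@12:L b6@13:R b4@14:L]
Beat 8 (L): throw ball2 h=3 -> lands@11:R; in-air after throw: [b3@9:R b1@10:L b2@11:R b5@12:L b6@13:R b4@14:L]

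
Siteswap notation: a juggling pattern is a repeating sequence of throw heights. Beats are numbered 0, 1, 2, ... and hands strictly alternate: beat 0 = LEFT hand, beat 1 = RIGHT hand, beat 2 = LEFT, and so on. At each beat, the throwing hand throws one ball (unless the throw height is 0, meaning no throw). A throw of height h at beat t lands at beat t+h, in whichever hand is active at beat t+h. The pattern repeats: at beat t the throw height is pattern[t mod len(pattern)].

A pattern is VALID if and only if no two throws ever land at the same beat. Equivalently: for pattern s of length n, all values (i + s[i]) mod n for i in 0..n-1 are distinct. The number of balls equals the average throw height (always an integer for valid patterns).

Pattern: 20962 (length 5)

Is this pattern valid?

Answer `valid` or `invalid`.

Answer: invalid

Derivation:
i=0: (i + s[i]) mod n = (0 + 2) mod 5 = 2
i=1: (i + s[i]) mod n = (1 + 0) mod 5 = 1
i=2: (i + s[i]) mod n = (2 + 9) mod 5 = 1
i=3: (i + s[i]) mod n = (3 + 6) mod 5 = 4
i=4: (i + s[i]) mod n = (4 + 2) mod 5 = 1
Residues: [2, 1, 1, 4, 1], distinct: False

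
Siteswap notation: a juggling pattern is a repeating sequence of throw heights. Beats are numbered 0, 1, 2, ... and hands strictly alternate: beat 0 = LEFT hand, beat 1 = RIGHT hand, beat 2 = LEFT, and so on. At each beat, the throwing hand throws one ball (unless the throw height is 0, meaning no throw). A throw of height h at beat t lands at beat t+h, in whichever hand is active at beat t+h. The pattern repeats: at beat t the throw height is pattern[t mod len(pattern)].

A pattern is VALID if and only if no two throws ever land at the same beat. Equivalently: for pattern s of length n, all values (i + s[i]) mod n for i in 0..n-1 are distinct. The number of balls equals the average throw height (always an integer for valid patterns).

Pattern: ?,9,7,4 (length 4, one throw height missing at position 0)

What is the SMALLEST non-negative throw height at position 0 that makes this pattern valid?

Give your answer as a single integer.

Answer: 0

Derivation:
i=0: s[i]=? (unknown)
i=1: (1 + 9) mod 4 = 2
i=2: (2 + 7) mod 4 = 1
i=3: (3 + 4) mod 4 = 3
Known residues: [1, 2, 3]; need a permutation of 0..3, so missing residue r = 0
Need (0 + s) mod 4 = 0; smallest s = (0 - 0) mod 4 = 0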